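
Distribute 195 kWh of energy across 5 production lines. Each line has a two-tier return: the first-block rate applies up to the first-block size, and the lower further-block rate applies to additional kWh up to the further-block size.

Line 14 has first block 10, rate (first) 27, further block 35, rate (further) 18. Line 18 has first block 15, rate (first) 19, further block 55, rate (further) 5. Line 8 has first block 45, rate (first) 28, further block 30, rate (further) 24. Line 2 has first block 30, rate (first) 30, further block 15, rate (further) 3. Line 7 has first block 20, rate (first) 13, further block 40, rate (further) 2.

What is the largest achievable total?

4375

Treat each block as its own option and order by rate: Line 2/T1 30 > Line 8/T1 28 > Line 14/T1 27 > Line 8/T2 24 > Line 18/T1 19 > Line 14/T2 18 > Line 7/T1 13 > Line 18/T2 5 > Line 2/T2 3 > Line 7/T2 2.
Line 2/T1 (30): +30 — 165 left.
Fill Line 8 T1 block (45 at 28) — 120 left.
Line 14/T1 (27): +10 — 110 left.
Fill Line 8 T2 block (30 at 24) — 80 left.
Line 18 T1 at 19: fill all 15 — 65 left.
Fill Line 14 T2 block (35 at 18) — 30 left.
Fill Line 7 T1 block (20 at 13) — 10 left.
10 remain; put them into Line 18 T2 at 5.
Total = 30×30 + 28×45 + 27×10 + 24×30 + 19×15 + 18×35 + 13×20 + 5×10 = 4375.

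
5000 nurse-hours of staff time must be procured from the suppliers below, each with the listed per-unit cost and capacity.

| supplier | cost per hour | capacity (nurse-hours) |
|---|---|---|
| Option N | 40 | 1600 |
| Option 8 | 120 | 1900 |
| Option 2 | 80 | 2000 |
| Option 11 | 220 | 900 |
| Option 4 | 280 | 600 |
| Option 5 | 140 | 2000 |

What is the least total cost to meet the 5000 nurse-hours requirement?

392000

Fill from the cheapest supplier first.
Take 1600 from Option N at 40 → need 3400 more.
Option 2 (80): use full 2000 → 1400 nurse-hours to go.
Option 8 (120): take the remaining 1400 → done.
Option 5, Option 11, Option 4: unused.
Cost = 1600×40 + 2000×80 + 1400×120 = 392000.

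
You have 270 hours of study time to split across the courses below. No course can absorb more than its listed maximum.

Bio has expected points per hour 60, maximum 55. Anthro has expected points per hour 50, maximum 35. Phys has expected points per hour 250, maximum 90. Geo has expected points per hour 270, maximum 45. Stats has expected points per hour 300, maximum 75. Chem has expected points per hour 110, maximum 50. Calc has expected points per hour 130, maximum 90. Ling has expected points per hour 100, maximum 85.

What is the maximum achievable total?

Highest expected points per hour first: Stats 300 > Geo 270 > Phys 250 > Calc 130 > Chem 110 > Ling 100 > Bio 60 > Anthro 50.
Stats: +75 to 75 (cap) → 195 left.
Give Geo 45 to hit its cap of 45 → 150 left.
Phys takes 90 to reach its cap of 90 → 60 left.
Only 60 left; Calc takes them to reach 60.
Total = 250×90 + 270×45 + 300×75 + 130×60 = 64950.

64950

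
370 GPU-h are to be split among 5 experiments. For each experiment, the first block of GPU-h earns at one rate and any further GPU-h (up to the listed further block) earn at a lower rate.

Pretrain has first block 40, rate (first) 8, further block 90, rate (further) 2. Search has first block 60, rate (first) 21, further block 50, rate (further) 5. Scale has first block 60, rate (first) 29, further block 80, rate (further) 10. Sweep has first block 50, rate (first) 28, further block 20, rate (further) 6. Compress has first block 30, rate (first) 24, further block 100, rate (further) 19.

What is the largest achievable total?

Order all 10 blocks by rate: Scale/T1 29 > Sweep/T1 28 > Compress/T1 24 > Search/T1 21 > Compress/T2 19 > Scale/T2 10 > Pretrain/T1 8 > Sweep/T2 6 > Search/T2 5 > Pretrain/T2 2.
Scale/T1 (29): +60 — 310 left.
Sweep/T1 (28): +50 — 260 left.
Compress T1 at 24: fill all 30 — 230 left.
Search T1 at 21: fill all 60 — 170 left.
Compress/T2 (19): +100 — 70 left.
Scale T2 at 10: only 70 left, fill 70.
Total = 29×60 + 28×50 + 24×30 + 21×60 + 19×100 + 10×70 = 7720.

7720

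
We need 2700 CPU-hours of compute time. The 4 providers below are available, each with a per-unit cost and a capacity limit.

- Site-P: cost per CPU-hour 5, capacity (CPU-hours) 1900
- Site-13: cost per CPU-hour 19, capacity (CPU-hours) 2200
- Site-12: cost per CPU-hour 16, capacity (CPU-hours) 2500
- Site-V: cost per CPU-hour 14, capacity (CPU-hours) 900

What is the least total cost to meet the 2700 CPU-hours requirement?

Use providers in increasing cost order.
Take 1900 from Site-P at 5 — need 800 more.
Site-V at 14: take 800 of its 900 — requirement met.
Site-12, Site-13: unused.
Cost = 1900×5 + 800×14 = 20700.

20700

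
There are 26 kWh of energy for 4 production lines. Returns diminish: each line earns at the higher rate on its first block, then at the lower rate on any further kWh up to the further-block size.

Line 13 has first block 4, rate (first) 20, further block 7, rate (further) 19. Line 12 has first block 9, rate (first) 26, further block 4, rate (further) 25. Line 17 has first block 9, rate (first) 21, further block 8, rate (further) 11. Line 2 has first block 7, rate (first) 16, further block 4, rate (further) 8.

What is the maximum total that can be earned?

Treat each block as its own option and order by rate: Line 12/tier1 26 > Line 12/tier2 25 > Line 17/tier1 21 > Line 13/tier1 20 > Line 13/tier2 19 > Line 2/tier1 16 > Line 17/tier2 11 > Line 2/tier2 8.
Fill Line 12 tier1 block (9 at 26) ; 17 left.
Line 12/tier2 (25): +4 ; 13 left.
Line 17 tier1 at 21: fill all 9 ; 4 left.
Line 13/tier1 (20): +4 ; 0 left.
Total = 26×9 + 25×4 + 21×9 + 20×4 = 603.

603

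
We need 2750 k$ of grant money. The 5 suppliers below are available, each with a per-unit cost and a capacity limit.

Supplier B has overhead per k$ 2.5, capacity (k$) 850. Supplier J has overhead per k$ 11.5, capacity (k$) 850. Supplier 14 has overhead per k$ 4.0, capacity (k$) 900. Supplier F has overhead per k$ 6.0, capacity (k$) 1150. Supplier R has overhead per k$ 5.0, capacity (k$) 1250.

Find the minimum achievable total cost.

10725

Cheapest first:
Supplier B at 2.5: take all 850 k$ — 1900 still needed.
Supplier 14 (4.0): use full 900 — 1000 k$ to go.
Take 1000 from Supplier R at 5.0 to finish.
Supplier F, Supplier J: unused.
Cost = 850×2.5 + 900×4.0 + 1000×5.0 = 10725.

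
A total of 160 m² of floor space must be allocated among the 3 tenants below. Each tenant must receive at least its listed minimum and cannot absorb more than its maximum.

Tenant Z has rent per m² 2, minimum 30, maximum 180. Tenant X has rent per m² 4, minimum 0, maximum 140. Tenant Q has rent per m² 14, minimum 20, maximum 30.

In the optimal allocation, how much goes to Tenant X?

100

Meeting every minimum uses 30+0+20 = 50 m², leaving 110.
Rank by rent per m²: Tenant Q 14 > Tenant X 4 > Tenant Z 2.
Give Tenant Q 10 more to hit its cap of 30 — 100 left.
Tenant X: +100 (room for 140) → 100. Pool exhausted.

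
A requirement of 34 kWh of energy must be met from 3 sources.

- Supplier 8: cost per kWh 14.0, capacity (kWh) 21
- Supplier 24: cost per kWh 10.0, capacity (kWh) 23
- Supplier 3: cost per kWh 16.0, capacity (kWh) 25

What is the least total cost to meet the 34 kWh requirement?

384

Cheapest first:
Supplier 24 at 10.0: take all 23 kWh ; 11 still needed.
Take 11 from Supplier 8 at 14.0 to finish.
Supplier 3: unused.
Cost = 23×10.0 + 11×14.0 = 384.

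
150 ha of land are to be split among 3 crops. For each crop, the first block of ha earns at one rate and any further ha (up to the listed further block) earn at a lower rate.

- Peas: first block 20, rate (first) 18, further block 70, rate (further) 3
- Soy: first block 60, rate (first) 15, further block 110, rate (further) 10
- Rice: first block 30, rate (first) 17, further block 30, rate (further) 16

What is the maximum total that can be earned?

2350

Treat each block as its own option and order by rate: Peas/tier1 18 > Rice/tier1 17 > Rice/tier2 16 > Soy/tier1 15 > Soy/tier2 10 > Peas/tier2 3.
Peas/tier1 (18): +20 → 130 left.
Fill Rice tier1 block (30 at 17) → 100 left.
Fill Rice tier2 block (30 at 16) → 70 left.
Soy tier1 at 15: fill all 60 → 10 left.
Soy tier2 at 10: only 10 left, fill 10.
Total = 18×20 + 17×30 + 16×30 + 15×60 + 10×10 = 2350.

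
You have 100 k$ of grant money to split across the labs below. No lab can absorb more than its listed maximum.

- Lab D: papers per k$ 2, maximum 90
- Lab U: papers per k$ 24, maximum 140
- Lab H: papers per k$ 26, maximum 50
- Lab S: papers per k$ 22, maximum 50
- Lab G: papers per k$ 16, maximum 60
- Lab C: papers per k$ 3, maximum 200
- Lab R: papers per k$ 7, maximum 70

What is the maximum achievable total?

Rank by papers per k$: Lab H 26 > Lab U 24 > Lab S 22 > Lab G 16 > Lab R 7 > Lab C 3 > Lab D 2.
Lab H takes 50 to reach its cap of 50 — 50 left.
Lab U: +50 (room for 140) → 50. Pool exhausted.
Total = 24×50 + 26×50 = 2500.

2500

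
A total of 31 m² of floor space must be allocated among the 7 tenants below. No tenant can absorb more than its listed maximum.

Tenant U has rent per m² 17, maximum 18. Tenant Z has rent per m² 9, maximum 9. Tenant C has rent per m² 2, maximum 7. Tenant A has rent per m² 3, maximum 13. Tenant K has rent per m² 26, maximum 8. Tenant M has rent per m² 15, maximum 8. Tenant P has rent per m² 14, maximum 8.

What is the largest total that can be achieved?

589

Order the tenants by rent per m²: Tenant K 26 > Tenant U 17 > Tenant M 15 > Tenant P 14 > Tenant Z 9 > Tenant A 3 > Tenant C 2.
Tenant K takes 8 to reach its cap of 8 — 23 left.
Tenant U: +18 to 18 (cap) — 5 left.
Tenant M: +5 (room for 8) → 5. Pool exhausted.
Total = 17×18 + 26×8 + 15×5 = 589.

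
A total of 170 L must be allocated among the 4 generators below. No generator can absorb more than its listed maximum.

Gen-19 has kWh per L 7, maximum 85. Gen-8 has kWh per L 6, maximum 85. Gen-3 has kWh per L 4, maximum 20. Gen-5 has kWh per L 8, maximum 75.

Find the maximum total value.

Highest kWh per L first: Gen-5 8 > Gen-19 7 > Gen-8 6 > Gen-3 4.
Give Gen-5 75 to hit its cap of 75 — 95 left.
Give Gen-19 85 to hit its cap of 85 — 10 left.
Gen-8 has room for 85 but only 10 remain, so it gets 10.
Total = 7×85 + 6×10 + 8×75 = 1255.

1255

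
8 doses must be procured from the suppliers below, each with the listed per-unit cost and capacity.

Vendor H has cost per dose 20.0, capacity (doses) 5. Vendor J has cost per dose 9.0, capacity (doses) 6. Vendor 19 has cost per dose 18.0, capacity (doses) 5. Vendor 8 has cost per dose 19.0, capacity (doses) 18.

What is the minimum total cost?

90

Cheapest first:
Vendor J at 9.0: take all 6 doses ; 2 still needed.
Take 2 from Vendor 19 at 18.0 to finish.
Vendor 8, Vendor H: unused.
Cost = 6×9.0 + 2×18.0 = 90.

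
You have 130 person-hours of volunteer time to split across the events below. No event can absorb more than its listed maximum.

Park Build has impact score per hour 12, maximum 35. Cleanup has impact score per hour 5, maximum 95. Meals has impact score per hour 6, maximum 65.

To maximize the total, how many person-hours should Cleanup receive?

30

Order the events by impact score per hour: Park Build 12 > Meals 6 > Cleanup 5.
Give Park Build 35 to hit its cap of 35 ; 95 left.
Give Meals 65 to hit its cap of 65 ; 30 left.
Cleanup has room for 95 but only 30 remain, so it gets 30.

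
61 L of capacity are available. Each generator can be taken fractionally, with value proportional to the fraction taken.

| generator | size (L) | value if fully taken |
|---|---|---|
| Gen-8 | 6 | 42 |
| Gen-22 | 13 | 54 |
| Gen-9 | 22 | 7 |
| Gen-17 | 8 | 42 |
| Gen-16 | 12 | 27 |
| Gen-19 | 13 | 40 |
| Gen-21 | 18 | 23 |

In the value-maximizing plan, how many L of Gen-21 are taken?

Rank by value-to-size ratio: Gen-8 42/6≈7, Gen-17 42/8≈5.25, Gen-22 54/13≈4.15, Gen-19 40/13≈3.08, Gen-16 27/12≈2.25, Gen-21 23/18≈1.28, Gen-9 7/22≈0.318.
Take all of Gen-8 (6 L, value 42) ; 55 L left.
Gen-17: take in full, 8 L for value 42 ; 47 left.
All 13 L of Gen-22 fit (value 54) ; 34 remain.
Gen-19: take in full, 13 L for value 40 ; 21 left.
All 12 L of Gen-16 fit (value 27) ; 9 remain.
Only 9 L remain; take 9/18 of Gen-21 for value 23×9/18 = 11.5.

9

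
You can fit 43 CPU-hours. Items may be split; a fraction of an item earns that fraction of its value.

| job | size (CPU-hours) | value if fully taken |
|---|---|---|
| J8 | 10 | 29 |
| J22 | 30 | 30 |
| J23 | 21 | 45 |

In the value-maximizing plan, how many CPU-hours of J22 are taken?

12

Sort by value density: J8 29/10≈2.9, J23 45/21≈2.14, J22 30/30≈1.
All 10 CPU-hours of J8 fit (value 29) ; 33 remain.
J23: take in full, 21 CPU-hours for value 45 ; 12 left.
Only 12 CPU-hours remain; take 12/30 of J22 for value 30×12/30 = 12.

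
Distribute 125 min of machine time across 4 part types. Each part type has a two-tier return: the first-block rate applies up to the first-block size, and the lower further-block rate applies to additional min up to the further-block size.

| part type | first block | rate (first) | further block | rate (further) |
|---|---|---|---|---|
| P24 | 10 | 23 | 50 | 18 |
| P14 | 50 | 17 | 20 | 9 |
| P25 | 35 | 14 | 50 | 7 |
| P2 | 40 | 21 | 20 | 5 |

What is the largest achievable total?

2395

Rank every tier by rate: P24/tier1 23 > P2/tier1 21 > P24/tier2 18 > P14/tier1 17 > P25/tier1 14 > P14/tier2 9 > P25/tier2 7 > P2/tier2 5.
P24/tier1 (23): +10 — 115 left.
P2 tier1 at 21: fill all 40 — 75 left.
P24 tier2 at 18: fill all 50 — 25 left.
P14 tier1 at 17: only 25 left, fill 25.
Total = 23×10 + 21×40 + 18×50 + 17×25 = 2395.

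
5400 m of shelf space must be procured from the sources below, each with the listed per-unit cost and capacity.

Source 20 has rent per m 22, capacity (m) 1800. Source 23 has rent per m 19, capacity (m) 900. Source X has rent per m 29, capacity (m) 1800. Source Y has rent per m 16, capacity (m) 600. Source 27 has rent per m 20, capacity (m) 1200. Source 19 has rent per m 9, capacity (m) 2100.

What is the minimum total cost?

82800

Cheapest first:
Take 2100 from Source 19 at 9 ; need 3300 more.
Source Y at 16: take all 600 m ; 2700 still needed.
Source 23 (19): use full 900 ; 1800 m to go.
Source 27 at 20: take all 1200 m ; 600 still needed.
Source 20 (22): take the remaining 600 ; done.
Source X: unused.
Cost = 2100×9 + 600×16 + 900×19 + 1200×20 + 600×22 = 82800.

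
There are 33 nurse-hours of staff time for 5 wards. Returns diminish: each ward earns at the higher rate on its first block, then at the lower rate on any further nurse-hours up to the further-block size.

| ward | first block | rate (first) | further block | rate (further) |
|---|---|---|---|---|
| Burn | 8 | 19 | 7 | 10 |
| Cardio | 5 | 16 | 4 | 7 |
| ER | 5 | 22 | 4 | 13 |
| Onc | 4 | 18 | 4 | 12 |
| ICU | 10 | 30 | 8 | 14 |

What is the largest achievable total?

Treat each block as its own option and order by rate: ICU/T1 30 > ER/T1 22 > Burn/T1 19 > Onc/T1 18 > Cardio/T1 16 > ICU/T2 14 > ER/T2 13 > Onc/T2 12 > Burn/T2 10 > Cardio/T2 7.
ICU/T1 (30): +10 → 23 left.
ER T1 at 22: fill all 5 → 18 left.
Burn T1 at 19: fill all 8 → 10 left.
Fill Onc T1 block (4 at 18) → 6 left.
Fill Cardio T1 block (5 at 16) → 1 left.
1 remain; put them into ICU T2 at 14.
Total = 30×10 + 22×5 + 19×8 + 18×4 + 16×5 + 14×1 = 728.

728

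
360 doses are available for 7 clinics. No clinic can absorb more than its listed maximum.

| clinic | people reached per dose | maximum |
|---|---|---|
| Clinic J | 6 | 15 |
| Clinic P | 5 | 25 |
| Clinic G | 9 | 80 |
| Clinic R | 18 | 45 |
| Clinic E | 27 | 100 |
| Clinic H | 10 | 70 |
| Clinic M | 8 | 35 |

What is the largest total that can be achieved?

5375

Highest people reached per dose first: Clinic E 27 > Clinic R 18 > Clinic H 10 > Clinic G 9 > Clinic M 8 > Clinic J 6 > Clinic P 5.
Give Clinic E 100 to hit its cap of 100 → 260 left.
Clinic R takes 45 to reach its cap of 45 → 215 left.
Clinic H takes 70 to reach its cap of 70 → 145 left.
Give Clinic G 80 to hit its cap of 80 → 65 left.
Give Clinic M 35 to hit its cap of 35 → 30 left.
Give Clinic J 15 to hit its cap of 15 → 15 left.
Only 15 left; Clinic P takes them to reach 15.
Total = 6×15 + 5×15 + 9×80 + 18×45 + 27×100 + 10×70 + 8×35 = 5375.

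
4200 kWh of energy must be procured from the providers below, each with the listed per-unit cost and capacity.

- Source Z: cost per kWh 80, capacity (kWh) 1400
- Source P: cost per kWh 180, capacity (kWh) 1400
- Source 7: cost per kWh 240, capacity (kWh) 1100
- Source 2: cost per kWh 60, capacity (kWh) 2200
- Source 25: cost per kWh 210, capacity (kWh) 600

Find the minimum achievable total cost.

352000

Fill from the cheapest provider first.
Take 2200 from Source 2 at 60 ; need 2000 more.
Source Z at 80: take all 1400 kWh ; 600 still needed.
Take 600 from Source P at 180 to finish.
Source 25, Source 7: unused.
Cost = 2200×60 + 1400×80 + 600×180 = 352000.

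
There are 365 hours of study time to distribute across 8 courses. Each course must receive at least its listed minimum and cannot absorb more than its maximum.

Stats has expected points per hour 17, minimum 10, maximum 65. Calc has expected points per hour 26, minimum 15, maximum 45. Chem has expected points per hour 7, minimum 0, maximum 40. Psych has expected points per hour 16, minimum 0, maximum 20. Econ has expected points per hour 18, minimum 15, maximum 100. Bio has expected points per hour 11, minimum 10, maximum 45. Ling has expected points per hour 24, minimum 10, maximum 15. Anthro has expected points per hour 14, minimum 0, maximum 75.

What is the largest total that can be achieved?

6300

Meeting every minimum uses 10+15+0+0+15+10+10+0 = 60 hours, leaving 305.
Highest expected points per hour first: Calc 26 > Ling 24 > Econ 18 > Stats 17 > Psych 16 > Anthro 14 > Bio 11 > Chem 7.
Give Calc 30 more to hit its cap of 45 → 275 left.
Ling: +5 to 15 (cap) → 270 left.
Econ takes 85 more to reach its cap of 100 → 185 left.
Give Stats 55 more to hit its cap of 65 → 130 left.
Psych takes 20 more to reach its cap of 20 → 110 left.
Give Anthro 75 more to hit its cap of 75 → 35 left.
Give Bio 35 more to hit its cap of 45 → 0 left.
Total = 17×65 + 26×45 + 16×20 + 18×100 + 11×45 + 24×15 + 14×75 = 6300.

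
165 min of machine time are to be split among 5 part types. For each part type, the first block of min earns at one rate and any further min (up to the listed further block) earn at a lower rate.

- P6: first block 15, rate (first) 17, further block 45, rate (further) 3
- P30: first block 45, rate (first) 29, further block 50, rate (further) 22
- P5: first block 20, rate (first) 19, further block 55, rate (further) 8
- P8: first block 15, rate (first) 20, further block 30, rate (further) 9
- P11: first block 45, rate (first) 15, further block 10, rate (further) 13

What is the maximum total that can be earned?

Order all 10 blocks by rate: P30/T1 29 > P30/T2 22 > P8/T1 20 > P5/T1 19 > P6/T1 17 > P11/T1 15 > P11/T2 13 > P8/T2 9 > P5/T2 8 > P6/T2 3.
P30 T1 at 29: fill all 45 — 120 left.
Fill P30 T2 block (50 at 22) — 70 left.
P8 T1 at 20: fill all 15 — 55 left.
P5 T1 at 19: fill all 20 — 35 left.
P6/T1 (17): +15 — 20 left.
P11/T1: +20 of 45 at 15; pool empty.
Total = 29×45 + 22×50 + 20×15 + 19×20 + 17×15 + 15×20 = 3640.

3640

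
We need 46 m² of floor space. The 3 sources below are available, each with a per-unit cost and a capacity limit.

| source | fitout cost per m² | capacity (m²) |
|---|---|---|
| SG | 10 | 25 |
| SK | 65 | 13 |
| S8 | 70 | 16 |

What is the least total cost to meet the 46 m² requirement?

1655

Cheapest first:
SG at 10: take all 25 m² — 21 still needed.
Take 13 from SK at 65 — need 8 more.
Take 8 from S8 at 70 to finish.
Cost = 25×10 + 13×65 + 8×70 = 1655.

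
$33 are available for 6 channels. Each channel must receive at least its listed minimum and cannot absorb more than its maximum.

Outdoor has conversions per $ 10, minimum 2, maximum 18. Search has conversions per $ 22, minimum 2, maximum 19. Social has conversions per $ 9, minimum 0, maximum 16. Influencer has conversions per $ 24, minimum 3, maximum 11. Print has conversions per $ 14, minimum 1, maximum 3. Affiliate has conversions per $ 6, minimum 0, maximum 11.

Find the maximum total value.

716

Meeting every minimum uses 2+2+0+3+1+0 = 8 $, leaving 25.
Rank by conversions per $: Influencer 24 > Search 22 > Print 14 > Outdoor 10 > Social 9 > Affiliate 6.
Give Influencer 8 more to hit its cap of 11 ; 17 left.
Search: +17 to 19 (cap) ; 0 left.
Total = 10×2 + 22×19 + 24×11 + 14×1 = 716.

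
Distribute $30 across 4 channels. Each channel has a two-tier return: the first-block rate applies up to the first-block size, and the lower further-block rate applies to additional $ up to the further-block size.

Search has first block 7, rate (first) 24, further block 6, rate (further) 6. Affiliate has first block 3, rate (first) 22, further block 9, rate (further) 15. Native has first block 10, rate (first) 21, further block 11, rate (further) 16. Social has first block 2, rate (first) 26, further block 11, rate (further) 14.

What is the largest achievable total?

624

Treat each block as its own option and order by rate: Social/tier1 26 > Search/tier1 24 > Affiliate/tier1 22 > Native/tier1 21 > Native/tier2 16 > Affiliate/tier2 15 > Social/tier2 14 > Search/tier2 6.
Social tier1 at 26: fill all 2 → 28 left.
Search/tier1 (24): +7 → 21 left.
Affiliate tier1 at 22: fill all 3 → 18 left.
Native/tier1 (21): +10 → 8 left.
Native/tier2: +8 of 11 at 16; pool empty.
Total = 26×2 + 24×7 + 22×3 + 21×10 + 16×8 = 624.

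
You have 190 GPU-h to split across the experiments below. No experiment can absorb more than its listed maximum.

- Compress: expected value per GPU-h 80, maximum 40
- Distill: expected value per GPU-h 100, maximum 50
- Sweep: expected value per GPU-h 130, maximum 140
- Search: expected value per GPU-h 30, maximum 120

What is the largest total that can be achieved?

23200

Rank by expected value per GPU-h: Sweep 130 > Distill 100 > Compress 80 > Search 30.
Sweep takes 140 to reach its cap of 140 → 50 left.
Give Distill 50 to hit its cap of 50 → 0 left.
Total = 100×50 + 130×140 = 23200.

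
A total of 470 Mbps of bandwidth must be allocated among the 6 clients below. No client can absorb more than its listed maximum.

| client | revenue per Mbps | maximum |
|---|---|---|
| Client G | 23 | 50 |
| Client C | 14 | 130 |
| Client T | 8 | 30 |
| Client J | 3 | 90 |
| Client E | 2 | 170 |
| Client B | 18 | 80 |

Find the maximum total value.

5100

Order the clients by revenue per Mbps: Client G 23 > Client B 18 > Client C 14 > Client T 8 > Client J 3 > Client E 2.
Client G takes 50 to reach its cap of 50 → 420 left.
Client B: +80 to 80 (cap) → 340 left.
Client C: +130 to 130 (cap) → 210 left.
Client T takes 30 to reach its cap of 30 → 180 left.
Give Client J 90 to hit its cap of 90 → 90 left.
Client E: +90 (room for 170) → 90. Pool exhausted.
Total = 23×50 + 14×130 + 8×30 + 3×90 + 2×90 + 18×80 = 5100.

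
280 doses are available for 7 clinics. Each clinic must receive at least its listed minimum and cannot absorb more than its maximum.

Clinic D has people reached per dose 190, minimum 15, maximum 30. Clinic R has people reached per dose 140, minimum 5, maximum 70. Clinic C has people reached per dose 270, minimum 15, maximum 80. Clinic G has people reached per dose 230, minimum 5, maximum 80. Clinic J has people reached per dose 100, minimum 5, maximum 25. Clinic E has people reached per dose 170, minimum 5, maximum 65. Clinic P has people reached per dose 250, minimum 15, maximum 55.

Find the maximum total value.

Meeting every minimum uses 15+5+15+5+5+5+15 = 65 doses, leaving 215.
Highest people reached per dose first: Clinic C 270 > Clinic P 250 > Clinic G 230 > Clinic D 190 > Clinic E 170 > Clinic R 140 > Clinic J 100.
Give Clinic C 65 more to hit its cap of 80 ; 150 left.
Clinic P: +40 to 55 (cap) ; 110 left.
Clinic G takes 75 more to reach its cap of 80 ; 35 left.
Clinic D: +15 to 30 (cap) ; 20 left.
Clinic E has room for 60 more but only 20 remain, so it gets 25.
Total = 190×30 + 140×5 + 270×80 + 230×80 + 100×5 + 170×25 + 250×55 = 64900.

64900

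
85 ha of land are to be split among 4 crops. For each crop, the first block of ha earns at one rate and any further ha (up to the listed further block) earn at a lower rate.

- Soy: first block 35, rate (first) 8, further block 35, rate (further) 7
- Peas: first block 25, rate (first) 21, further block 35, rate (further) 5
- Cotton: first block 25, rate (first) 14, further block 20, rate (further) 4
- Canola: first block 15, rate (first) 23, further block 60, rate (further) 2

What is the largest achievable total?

1380

Order all 8 blocks by rate: Canola/tier1 23 > Peas/tier1 21 > Cotton/tier1 14 > Soy/tier1 8 > Soy/tier2 7 > Peas/tier2 5 > Cotton/tier2 4 > Canola/tier2 2.
Canola/tier1 (23): +15 ; 70 left.
Fill Peas tier1 block (25 at 21) ; 45 left.
Cotton/tier1 (14): +25 ; 20 left.
Soy tier1 at 8: only 20 left, fill 20.
Total = 23×15 + 21×25 + 14×25 + 8×20 = 1380.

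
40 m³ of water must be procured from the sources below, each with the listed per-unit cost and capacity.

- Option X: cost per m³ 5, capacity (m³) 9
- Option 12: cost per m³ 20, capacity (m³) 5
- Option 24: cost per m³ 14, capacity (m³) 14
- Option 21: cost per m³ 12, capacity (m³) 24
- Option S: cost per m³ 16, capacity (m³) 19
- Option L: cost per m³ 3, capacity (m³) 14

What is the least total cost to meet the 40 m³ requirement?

Fill from the cheapest source first.
Take 14 from Option L at 3 ; need 26 more.
Take 9 from Option X at 5 ; need 17 more.
Option 21 at 12: take 17 of its 24 ; requirement met.
Option 24, Option S, Option 12: unused.
Cost = 14×3 + 9×5 + 17×12 = 291.

291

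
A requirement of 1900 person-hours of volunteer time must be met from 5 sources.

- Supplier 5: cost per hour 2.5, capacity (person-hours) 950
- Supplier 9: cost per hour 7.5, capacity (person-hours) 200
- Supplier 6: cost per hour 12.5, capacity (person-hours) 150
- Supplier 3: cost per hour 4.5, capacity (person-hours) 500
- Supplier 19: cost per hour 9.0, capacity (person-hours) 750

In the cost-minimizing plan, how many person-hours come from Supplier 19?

250

Fill from the cheapest source first.
Supplier 5 at 2.5: take all 950 person-hours ; 950 still needed.
Supplier 3 at 4.5: take all 500 person-hours ; 450 still needed.
Supplier 9 (7.5): use full 200 ; 250 person-hours to go.
Supplier 19 at 9.0: take 250 of its 750 ; requirement met.
Supplier 6: unused.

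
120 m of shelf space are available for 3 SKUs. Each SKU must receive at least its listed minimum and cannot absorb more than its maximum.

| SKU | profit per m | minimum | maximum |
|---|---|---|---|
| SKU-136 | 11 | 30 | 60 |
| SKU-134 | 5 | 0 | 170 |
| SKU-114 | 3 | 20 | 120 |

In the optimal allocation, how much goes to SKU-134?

Meeting every minimum uses 30+0+20 = 50 m, leaving 70.
Rank by profit per m: SKU-136 11 > SKU-134 5 > SKU-114 3.
SKU-136: +30 to 60 (cap) ; 40 left.
SKU-134: +40 (room for 170) → 40. Pool exhausted.

40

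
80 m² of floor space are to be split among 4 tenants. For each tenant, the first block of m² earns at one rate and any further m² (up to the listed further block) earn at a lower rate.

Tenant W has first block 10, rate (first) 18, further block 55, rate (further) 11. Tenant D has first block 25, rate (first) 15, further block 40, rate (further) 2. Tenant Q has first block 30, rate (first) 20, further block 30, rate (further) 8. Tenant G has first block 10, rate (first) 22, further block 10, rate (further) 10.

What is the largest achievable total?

1430

Rank every tier by rate: Tenant G/T1 22 > Tenant Q/T1 20 > Tenant W/T1 18 > Tenant D/T1 15 > Tenant W/T2 11 > Tenant G/T2 10 > Tenant Q/T2 8 > Tenant D/T2 2.
Tenant G T1 at 22: fill all 10 → 70 left.
Tenant Q/T1 (20): +30 → 40 left.
Fill Tenant W T1 block (10 at 18) → 30 left.
Fill Tenant D T1 block (25 at 15) → 5 left.
5 remain; put them into Tenant W T2 at 11.
Total = 22×10 + 20×30 + 18×10 + 15×25 + 11×5 = 1430.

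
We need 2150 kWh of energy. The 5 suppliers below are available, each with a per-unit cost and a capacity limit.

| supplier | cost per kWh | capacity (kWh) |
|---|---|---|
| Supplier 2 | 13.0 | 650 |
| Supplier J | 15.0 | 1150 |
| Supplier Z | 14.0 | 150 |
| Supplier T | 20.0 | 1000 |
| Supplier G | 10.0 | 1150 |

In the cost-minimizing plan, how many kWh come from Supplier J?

200

Cheapest first:
Supplier G (10.0): use full 1150 — 1000 kWh to go.
Take 650 from Supplier 2 at 13.0 — need 350 more.
Supplier Z (14.0): use full 150 — 200 kWh to go.
Supplier J at 15.0: take 200 of its 1150 — requirement met.
Supplier T: unused.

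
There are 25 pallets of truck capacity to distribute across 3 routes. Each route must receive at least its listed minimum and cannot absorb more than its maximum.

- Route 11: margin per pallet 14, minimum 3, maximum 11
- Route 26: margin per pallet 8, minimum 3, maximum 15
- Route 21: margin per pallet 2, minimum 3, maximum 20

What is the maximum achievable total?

Meeting every minimum uses 3+3+3 = 9 pallets, leaving 16.
Order the routes by margin per pallet: Route 11 14 > Route 26 8 > Route 21 2.
Route 11: +8 to 11 (cap) → 8 left.
Route 26 has room for 12 more but only 8 remain, so it gets 11.
Total = 14×11 + 8×11 + 2×3 = 248.

248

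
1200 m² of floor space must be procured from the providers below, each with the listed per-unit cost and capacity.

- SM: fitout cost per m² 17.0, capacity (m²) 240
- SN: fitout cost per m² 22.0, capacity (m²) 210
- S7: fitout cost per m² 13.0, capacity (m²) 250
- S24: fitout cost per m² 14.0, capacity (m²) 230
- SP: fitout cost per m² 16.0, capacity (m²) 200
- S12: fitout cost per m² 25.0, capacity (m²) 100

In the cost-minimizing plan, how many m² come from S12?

Cheapest first:
Take 250 from S7 at 13.0 ; need 950 more.
S24 (14.0): use full 230 ; 720 m² to go.
SP (16.0): use full 200 ; 520 m² to go.
SM (17.0): use full 240 ; 280 m² to go.
Take 210 from SN at 22.0 ; need 70 more.
Take 70 from S12 at 25.0 to finish.

70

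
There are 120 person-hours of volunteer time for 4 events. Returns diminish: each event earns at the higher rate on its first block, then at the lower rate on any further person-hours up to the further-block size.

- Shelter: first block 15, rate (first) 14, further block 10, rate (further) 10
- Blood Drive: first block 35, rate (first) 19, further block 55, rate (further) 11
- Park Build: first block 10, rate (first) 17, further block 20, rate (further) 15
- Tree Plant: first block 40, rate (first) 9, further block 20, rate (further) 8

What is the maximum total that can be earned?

Order all 8 blocks by rate: Blood Drive/first 19 > Park Build/first 17 > Park Build/second 15 > Shelter/first 14 > Blood Drive/second 11 > Shelter/second 10 > Tree Plant/first 9 > Tree Plant/second 8.
Blood Drive first at 19: fill all 35 ; 85 left.
Fill Park Build first block (10 at 17) ; 75 left.
Park Build second at 15: fill all 20 ; 55 left.
Shelter/first (14): +15 ; 40 left.
Blood Drive second at 11: only 40 left, fill 40.
Total = 19×35 + 17×10 + 15×20 + 14×15 + 11×40 = 1785.

1785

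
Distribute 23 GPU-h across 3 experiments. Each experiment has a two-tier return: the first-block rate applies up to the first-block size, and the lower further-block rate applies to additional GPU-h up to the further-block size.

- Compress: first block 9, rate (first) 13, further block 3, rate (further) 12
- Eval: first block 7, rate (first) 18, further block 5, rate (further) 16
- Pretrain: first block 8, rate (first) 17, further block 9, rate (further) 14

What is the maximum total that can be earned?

384

Order all 6 blocks by rate: Eval/first 18 > Pretrain/first 17 > Eval/second 16 > Pretrain/second 14 > Compress/first 13 > Compress/second 12.
Eval/first (18): +7 — 16 left.
Fill Pretrain first block (8 at 17) — 8 left.
Eval second at 16: fill all 5 — 3 left.
Pretrain second at 14: only 3 left, fill 3.
Total = 18×7 + 17×8 + 16×5 + 14×3 = 384.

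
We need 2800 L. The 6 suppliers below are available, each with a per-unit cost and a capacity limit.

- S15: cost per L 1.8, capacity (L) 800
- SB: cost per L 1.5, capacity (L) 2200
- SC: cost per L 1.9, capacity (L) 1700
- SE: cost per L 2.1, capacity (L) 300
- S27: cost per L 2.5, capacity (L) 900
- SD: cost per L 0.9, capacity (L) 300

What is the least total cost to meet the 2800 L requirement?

4110

Use suppliers in increasing cost order.
Take 300 from SD at 0.9 → need 2500 more.
SB at 1.5: take all 2200 L → 300 still needed.
S15 (1.8): take the remaining 300 → done.
SC, SE, S27: unused.
Cost = 300×0.9 + 2200×1.5 + 300×1.8 = 4110.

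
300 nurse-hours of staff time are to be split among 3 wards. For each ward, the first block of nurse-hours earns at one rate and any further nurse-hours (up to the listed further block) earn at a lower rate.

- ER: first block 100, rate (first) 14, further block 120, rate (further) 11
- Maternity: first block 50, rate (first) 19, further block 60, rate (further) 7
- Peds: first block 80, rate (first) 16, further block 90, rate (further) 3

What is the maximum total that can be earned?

4400

Rank every tier by rate: Maternity/tier1 19 > Peds/tier1 16 > ER/tier1 14 > ER/tier2 11 > Maternity/tier2 7 > Peds/tier2 3.
Fill Maternity tier1 block (50 at 19) → 250 left.
Peds tier1 at 16: fill all 80 → 170 left.
ER/tier1 (14): +100 → 70 left.
ER/tier2: +70 of 120 at 11; pool empty.
Total = 19×50 + 16×80 + 14×100 + 11×70 = 4400.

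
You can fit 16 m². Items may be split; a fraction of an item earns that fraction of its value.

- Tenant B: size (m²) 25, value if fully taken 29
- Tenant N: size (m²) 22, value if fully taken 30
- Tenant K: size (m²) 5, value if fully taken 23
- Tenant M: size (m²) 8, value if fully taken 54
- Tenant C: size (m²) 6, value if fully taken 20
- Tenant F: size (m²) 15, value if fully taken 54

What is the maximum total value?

87.8

Rank by value-to-size ratio: Tenant M 54/8≈6.75, Tenant K 23/5≈4.6, Tenant F 54/15≈3.6, Tenant C 20/6≈3.33, Tenant N 30/22≈1.36, Tenant B 29/25≈1.16.
All 8 m² of Tenant M fit (value 54) — 8 remain.
Take all of Tenant K (5 m², value 23) — 3 m² left.
3 m² left: a 3/15 share of Tenant F gives 54×3/15 = 10.8.
Total value = 87.8.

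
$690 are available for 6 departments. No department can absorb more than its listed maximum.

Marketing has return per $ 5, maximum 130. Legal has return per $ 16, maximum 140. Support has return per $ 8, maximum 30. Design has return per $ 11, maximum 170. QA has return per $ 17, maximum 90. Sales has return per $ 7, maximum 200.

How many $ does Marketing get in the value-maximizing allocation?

Rank by return per $: QA 17 > Legal 16 > Design 11 > Support 8 > Sales 7 > Marketing 5.
Give QA 90 to hit its cap of 90 ; 600 left.
Legal: +140 to 140 (cap) ; 460 left.
Design takes 170 to reach its cap of 170 ; 290 left.
Support: +30 to 30 (cap) ; 260 left.
Sales: +200 to 200 (cap) ; 60 left.
Marketing has room for 130 but only 60 remain, so it gets 60.

60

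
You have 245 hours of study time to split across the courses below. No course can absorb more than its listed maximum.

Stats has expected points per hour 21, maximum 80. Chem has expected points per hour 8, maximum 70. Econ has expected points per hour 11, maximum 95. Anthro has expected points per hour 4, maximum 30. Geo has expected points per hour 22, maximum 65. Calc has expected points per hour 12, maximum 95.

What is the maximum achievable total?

4305

Highest expected points per hour first: Geo 22 > Stats 21 > Calc 12 > Econ 11 > Chem 8 > Anthro 4.
Geo: +65 to 65 (cap) ; 180 left.
Stats takes 80 to reach its cap of 80 ; 100 left.
Calc: +95 to 95 (cap) ; 5 left.
Only 5 left; Econ takes them to reach 5.
Total = 21×80 + 11×5 + 22×65 + 12×95 = 4305.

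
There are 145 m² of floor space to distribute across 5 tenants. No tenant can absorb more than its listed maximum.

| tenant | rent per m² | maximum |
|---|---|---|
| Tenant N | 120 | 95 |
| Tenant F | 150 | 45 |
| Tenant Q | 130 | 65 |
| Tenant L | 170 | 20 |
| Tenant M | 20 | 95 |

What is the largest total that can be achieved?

Order the tenants by rent per m²: Tenant L 170 > Tenant F 150 > Tenant Q 130 > Tenant N 120 > Tenant M 20.
Give Tenant L 20 to hit its cap of 20 — 125 left.
Tenant F: +45 to 45 (cap) — 80 left.
Tenant Q takes 65 to reach its cap of 65 — 15 left.
Tenant N: +15 (room for 95) → 15. Pool exhausted.
Total = 120×15 + 150×45 + 130×65 + 170×20 = 20400.

20400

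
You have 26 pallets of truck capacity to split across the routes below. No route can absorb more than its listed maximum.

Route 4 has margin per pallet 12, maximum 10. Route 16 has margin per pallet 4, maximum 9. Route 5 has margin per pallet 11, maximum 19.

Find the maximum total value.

Rank by margin per pallet: Route 4 12 > Route 5 11 > Route 16 4.
Route 4 takes 10 to reach its cap of 10 — 16 left.
Route 5 has room for 19 but only 16 remain, so it gets 16.
Total = 12×10 + 11×16 = 296.

296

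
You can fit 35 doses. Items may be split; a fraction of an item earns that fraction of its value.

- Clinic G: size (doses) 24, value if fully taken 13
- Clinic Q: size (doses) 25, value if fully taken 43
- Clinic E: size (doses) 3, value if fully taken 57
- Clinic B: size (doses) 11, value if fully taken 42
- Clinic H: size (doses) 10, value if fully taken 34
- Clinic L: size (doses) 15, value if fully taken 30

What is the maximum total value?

Best value per unit of size first: Clinic E 57/3≈19, Clinic B 42/11≈3.82, Clinic H 34/10≈3.4, Clinic L 30/15≈2, Clinic Q 43/25≈1.72, Clinic G 13/24≈0.542.
Take all of Clinic E (3 doses, value 57) ; 32 doses left.
Clinic B: take in full, 11 doses for value 42 ; 21 left.
Clinic H: take in full, 10 doses for value 34 ; 11 left.
Fill the last 11 doses with part of Clinic L: 11/15 of it earns 22.
Total value = 155.

155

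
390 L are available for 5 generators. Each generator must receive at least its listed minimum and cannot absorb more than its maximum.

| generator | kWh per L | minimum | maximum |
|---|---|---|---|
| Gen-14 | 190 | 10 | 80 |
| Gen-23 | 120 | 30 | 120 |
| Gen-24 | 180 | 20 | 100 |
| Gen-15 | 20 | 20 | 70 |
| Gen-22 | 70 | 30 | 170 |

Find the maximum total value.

52900

Meeting every minimum uses 10+30+20+20+30 = 110 L, leaving 280.
Rank by kWh per L: Gen-14 190 > Gen-24 180 > Gen-23 120 > Gen-22 70 > Gen-15 20.
Give Gen-14 70 more to hit its cap of 80 → 210 left.
Gen-24 takes 80 more to reach its cap of 100 → 130 left.
Give Gen-23 90 more to hit its cap of 120 → 40 left.
Only 40 left; Gen-22 takes them to reach 70.
Total = 190×80 + 120×120 + 180×100 + 20×20 + 70×70 = 52900.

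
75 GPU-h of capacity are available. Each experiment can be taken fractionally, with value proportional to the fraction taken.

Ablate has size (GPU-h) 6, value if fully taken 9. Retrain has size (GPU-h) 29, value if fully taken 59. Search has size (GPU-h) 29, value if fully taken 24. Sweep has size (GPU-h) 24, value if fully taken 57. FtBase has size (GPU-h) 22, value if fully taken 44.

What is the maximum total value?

Best value per unit of size first: Sweep 57/24≈2.38, Retrain 59/29≈2.03, FtBase 44/22≈2, Ablate 9/6≈1.5, Search 24/29≈0.828.
All 24 GPU-h of Sweep fit (value 57) ; 51 remain.
Take all of Retrain (29 GPU-h, value 59) ; 22 GPU-h left.
All 22 GPU-h of FtBase fit (value 44) ; 0 remain.
Total value = 160.

160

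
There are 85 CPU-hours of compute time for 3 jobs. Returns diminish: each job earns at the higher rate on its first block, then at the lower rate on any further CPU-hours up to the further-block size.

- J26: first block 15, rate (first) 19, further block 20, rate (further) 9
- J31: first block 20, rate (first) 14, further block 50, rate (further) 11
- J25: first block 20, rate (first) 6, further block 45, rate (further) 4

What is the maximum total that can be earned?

1115

Order all 6 blocks by rate: J26/first 19 > J31/first 14 > J31/second 11 > J26/second 9 > J25/first 6 > J25/second 4.
J26/first (19): +15 — 70 left.
Fill J31 first block (20 at 14) — 50 left.
J31/second (11): +50 — 0 left.
Total = 19×15 + 14×20 + 11×50 = 1115.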